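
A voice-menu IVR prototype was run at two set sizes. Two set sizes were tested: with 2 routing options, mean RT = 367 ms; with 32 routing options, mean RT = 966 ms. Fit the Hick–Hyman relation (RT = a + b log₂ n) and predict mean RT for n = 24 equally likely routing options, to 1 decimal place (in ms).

903.8 ms

With log₂ n on the abscissa the relation is linear; from the two conditions:
  b = (966 − 367) / (log₂ 32 − log₂ 2) = 599 / (5 − 1) = 149.750 ms/bit
  a = 367 − 149.750 × 1 = 217.250 ms
Then RT(24) = 217.250 + 149.750 × log₂ 24 = 217.250 + 149.750 × 4.5850 ≈ 903.848 ms.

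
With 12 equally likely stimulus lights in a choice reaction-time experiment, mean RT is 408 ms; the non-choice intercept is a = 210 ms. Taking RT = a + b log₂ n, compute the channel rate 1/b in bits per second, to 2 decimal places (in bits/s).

b = (408 − 210)/log₂ 12 = 198/3.5850 = 55.231 ms per bit = 0.05523 s/bit; the reciprocal is 18.106 bits/s.

18.11 bits/s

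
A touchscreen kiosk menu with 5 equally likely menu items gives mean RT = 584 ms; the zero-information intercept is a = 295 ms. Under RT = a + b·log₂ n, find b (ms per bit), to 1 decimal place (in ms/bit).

124.5 ms/bit

5 alternatives carry log₂ 5 = 2.3219 bits; the choice cost is 584 − 295 = 289 ms, so b = 289/2.3219 = 124.466 ms/bit.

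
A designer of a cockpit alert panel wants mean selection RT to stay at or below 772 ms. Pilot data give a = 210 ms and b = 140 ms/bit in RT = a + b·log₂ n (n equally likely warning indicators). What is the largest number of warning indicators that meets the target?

Information budget: (772 − 210)/140 = 4.0143 bits, so n ≤ 2^4.0143 = 16.159 → at most 16.

16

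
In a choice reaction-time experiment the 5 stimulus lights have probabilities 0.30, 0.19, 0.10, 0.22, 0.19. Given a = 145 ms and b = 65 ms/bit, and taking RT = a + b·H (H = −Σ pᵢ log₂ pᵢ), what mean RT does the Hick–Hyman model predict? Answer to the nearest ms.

291 ms

H = 0.30·log₂(1/0.30) + 0.19·log₂(1/0.19) + 0.10·log₂(1/0.10) + 0.22·log₂(1/0.22) + 0.19·log₂(1/0.19) = 2.2443 bits.
RT = 145 + 65 × 2.2443 = 290.88 ms.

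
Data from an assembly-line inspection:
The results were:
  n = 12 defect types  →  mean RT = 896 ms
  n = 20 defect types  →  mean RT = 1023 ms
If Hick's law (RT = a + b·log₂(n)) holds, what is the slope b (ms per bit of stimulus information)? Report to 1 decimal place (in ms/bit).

172.3 ms/bit

Slope: b = (1023 − 896) / (log₂ 20 − log₂ 12) = 127/0.7370 = 172.328 ms/bit.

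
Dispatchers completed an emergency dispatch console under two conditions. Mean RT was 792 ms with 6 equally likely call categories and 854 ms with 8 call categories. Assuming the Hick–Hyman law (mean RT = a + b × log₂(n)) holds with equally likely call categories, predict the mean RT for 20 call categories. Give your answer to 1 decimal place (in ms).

1051.5 ms

Fit slope and intercept:
  b = (854 − 792) / (log₂ 8 − log₂ 6) = 62 / (3 − 2.5850) = 149.384 ms/bit
  a = 792 − 149.384 × 2.5850 = 405.848 ms
Then RT(20) = 405.848 + 149.384 × log₂ 20 = 405.848 + 149.384 × 4.3219 ≈ 1051.475 ms.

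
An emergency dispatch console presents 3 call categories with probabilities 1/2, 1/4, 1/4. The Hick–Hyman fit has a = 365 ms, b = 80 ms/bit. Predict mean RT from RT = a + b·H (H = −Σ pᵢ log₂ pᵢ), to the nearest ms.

Each term −pᵢ log₂ pᵢ: 0.5·1 + 0.25·2 + 0.25·2; summed, H = 1.500 bits.
Mean RT = a + bH = 365 + 80·1.500 = 485.00 ms.

485 ms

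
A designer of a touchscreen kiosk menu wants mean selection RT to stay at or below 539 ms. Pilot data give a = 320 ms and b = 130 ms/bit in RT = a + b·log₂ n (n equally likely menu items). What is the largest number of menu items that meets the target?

3

Information budget: (539 − 320)/130 = 1.6846 bits, so n ≤ 2^1.6846 = 3.215 → at most 3.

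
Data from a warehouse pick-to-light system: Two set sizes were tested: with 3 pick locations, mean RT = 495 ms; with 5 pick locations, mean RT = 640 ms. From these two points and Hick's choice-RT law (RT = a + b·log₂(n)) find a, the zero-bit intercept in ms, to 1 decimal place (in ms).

183.2 ms

The slope on a log₂ axis is (640 − 495) / (2.3219 − 1.5850) = 196.753 ms/bit.
Intercept: a = 495 − 196.753·log₂(3) = 183.154 ms.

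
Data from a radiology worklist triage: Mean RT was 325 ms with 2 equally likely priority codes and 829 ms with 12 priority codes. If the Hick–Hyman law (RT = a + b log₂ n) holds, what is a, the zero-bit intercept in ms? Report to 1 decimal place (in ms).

Slope: b = (829 − 325) / (log₂ 12 − log₂ 2) = 504/2.5850 = 194.974 ms/bit.
a = RT₁ − b·log₂ n₁ = 325 − 194.974 × 1 = 130.026 ms.

130.0 ms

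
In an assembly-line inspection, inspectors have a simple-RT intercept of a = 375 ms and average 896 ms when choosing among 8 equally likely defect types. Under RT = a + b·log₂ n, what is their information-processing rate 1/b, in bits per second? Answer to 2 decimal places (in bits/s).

5.76 bits/s

b = (896 − 375)/log₂ 8 = 521/3 = 173.667 ms per bit = 0.17367 s/bit; the reciprocal is 5.758 bits/s.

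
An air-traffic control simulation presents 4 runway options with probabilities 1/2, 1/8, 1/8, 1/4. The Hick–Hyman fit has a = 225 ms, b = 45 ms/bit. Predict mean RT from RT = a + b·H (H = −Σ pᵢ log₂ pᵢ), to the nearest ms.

H = −Σ pᵢ log₂ pᵢ = 0.5·1 + 0.125·3 + 0.125·3 + 0.25·2 = 1.750 bits.
RT = 225 + 45 × 1.750 = 303.75 ms.

304 ms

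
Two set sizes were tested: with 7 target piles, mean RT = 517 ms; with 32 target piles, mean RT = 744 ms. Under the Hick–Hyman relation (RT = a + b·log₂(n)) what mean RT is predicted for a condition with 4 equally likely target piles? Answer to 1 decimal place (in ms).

RT is linear in log₂ n, so two points fix the line:
  b = (744 − 517) / (log₂ 32 − log₂ 7) = 227 / (5 − 2.8074) = 103.528 ms/bit
  a = 517 − 103.528 × 2.8074 = 226.360 ms
Then RT(4) = 226.360 + 103.528 × log₂ 4 = 226.360 + 103.528 × 2 ≈ 433.416 ms.

433.4 ms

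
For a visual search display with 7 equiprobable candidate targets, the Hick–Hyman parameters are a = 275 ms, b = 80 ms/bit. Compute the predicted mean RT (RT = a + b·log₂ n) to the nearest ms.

500 ms

log₂(7) = 2.8074 bits, so RT = 275 + 80 × 2.8074 ≈ 499.588 ms.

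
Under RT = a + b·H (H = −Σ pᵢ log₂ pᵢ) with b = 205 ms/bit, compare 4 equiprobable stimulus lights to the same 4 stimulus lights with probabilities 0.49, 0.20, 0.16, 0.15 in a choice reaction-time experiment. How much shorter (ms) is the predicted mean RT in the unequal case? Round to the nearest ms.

Equiprobable entropy H₀ = log₂ 4 = 2.0000 bits.
Skewed entropy H = −Σ pᵢ log₂ pᵢ = 1.8022 bits.
ΔRT = b·(H₀ − H) = 205 × 0.1978 = 40.54 ms.

41 ms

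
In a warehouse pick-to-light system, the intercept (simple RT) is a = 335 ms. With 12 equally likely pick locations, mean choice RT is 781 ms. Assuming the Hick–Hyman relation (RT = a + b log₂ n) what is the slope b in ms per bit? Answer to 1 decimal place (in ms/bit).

12 alternatives carry log₂ 12 = 3.5850 bits; the choice cost is 781 − 335 = 446 ms, so b = 446/3.5850 = 124.409 ms/bit.

124.4 ms/bit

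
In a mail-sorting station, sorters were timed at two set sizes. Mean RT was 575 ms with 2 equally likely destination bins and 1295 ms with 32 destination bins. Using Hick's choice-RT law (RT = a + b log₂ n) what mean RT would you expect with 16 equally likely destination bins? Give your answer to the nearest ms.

Fit slope and intercept:
  b = (1295 − 575) / (log₂ 32 − log₂ 2) = 720 / (5 − 1) = 180 ms/bit
  a = 575 − 180 × 1 = 395 ms
Then RT(16) = 395 + 180 × log₂ 16 = 395 + 180 × 4 ≈ 1115.000 ms.

1115 ms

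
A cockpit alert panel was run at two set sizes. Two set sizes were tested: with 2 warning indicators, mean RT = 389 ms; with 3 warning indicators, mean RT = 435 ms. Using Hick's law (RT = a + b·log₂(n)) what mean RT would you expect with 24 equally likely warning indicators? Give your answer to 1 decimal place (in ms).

670.9 ms

With log₂ n on the abscissa the relation is linear; from the two conditions:
  b = (435 − 389) / (log₂ 3 − log₂ 2) = 46 / (1.5850 − 1) = 78.638 ms/bit
  a = 389 − 78.638 × 1 = 310.362 ms
Then RT(24) = 310.362 + 78.638 × log₂ 24 = 310.362 + 78.638 × 4.5850 ≈ 670.913 ms.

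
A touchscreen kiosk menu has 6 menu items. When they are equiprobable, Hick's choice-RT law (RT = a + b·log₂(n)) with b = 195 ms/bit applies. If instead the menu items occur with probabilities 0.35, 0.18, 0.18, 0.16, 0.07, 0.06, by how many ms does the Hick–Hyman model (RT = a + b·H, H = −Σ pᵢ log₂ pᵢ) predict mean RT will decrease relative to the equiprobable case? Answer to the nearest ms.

45 ms

Equiprobable entropy H₀ = log₂ 6 = 2.5850 bits.
Skewed entropy H = −Σ pᵢ log₂ pᵢ = 2.3558 bits.
ΔRT = b·(H₀ − H) = 195 × 0.2291 = 44.68 ms.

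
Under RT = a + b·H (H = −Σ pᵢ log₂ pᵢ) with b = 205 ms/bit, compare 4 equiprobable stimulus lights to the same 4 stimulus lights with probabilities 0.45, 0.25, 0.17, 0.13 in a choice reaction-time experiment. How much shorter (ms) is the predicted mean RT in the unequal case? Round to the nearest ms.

The RT saving is b·ΔH. Equiprobable H₀ = log₂(4) = 2.0000 bits; with the given probabilities H = 1.8356 bits.
b·(H₀ − H) = 205 × (2.0000 − 1.8356) = 33.70 ms.

34 ms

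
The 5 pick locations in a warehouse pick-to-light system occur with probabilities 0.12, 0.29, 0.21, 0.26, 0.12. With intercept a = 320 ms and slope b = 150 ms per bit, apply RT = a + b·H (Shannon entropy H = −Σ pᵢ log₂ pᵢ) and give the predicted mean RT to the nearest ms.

655 ms

H = 0.12·log₂(1/0.12) + 0.29·log₂(1/0.29) + 0.21·log₂(1/0.21) + 0.26·log₂(1/0.26) + 0.12·log₂(1/0.12) = 2.2301 bits.
RT = 320 + 150 × 2.2301 = 654.52 ms.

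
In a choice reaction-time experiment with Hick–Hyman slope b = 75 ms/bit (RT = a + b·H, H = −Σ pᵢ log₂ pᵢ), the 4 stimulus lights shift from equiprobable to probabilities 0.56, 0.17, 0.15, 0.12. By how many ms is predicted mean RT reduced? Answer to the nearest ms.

24 ms

The RT saving is b·ΔH. Equiprobable H₀ = log₂(4) = 2.0000 bits; with the given probabilities H = 1.6806 bits.
b·(H₀ − H) = 75 × (2.0000 − 1.6806) = 23.95 ms.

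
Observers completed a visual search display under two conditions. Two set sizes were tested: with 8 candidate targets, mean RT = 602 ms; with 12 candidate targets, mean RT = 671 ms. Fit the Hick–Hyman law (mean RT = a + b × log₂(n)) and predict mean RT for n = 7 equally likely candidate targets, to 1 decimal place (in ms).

Solve the two-equation system in a and b:
  b = (671 − 602) / (log₂ 12 − log₂ 8) = 69 / (3.5850 − 3) = 117.956 ms/bit
  a = 602 − 117.956 × 3 = 248.131 ms
Then RT(7) = 248.131 + 117.956 × log₂ 7 = 248.131 + 117.956 × 2.8074 ≈ 579.276 ms.

579.3 ms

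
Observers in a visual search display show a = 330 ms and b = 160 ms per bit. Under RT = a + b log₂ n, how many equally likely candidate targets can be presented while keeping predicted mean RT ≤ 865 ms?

10

Information budget: (865 − 330)/160 = 3.3438 bits, so n ≤ 2^3.3438 = 10.152 → at most 10.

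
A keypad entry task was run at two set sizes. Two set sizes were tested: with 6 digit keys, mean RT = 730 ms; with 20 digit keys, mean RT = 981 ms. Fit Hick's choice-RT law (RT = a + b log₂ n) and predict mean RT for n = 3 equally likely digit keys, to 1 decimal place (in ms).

585.5 ms

With log₂ n on the abscissa the relation is linear; from the two conditions:
  b = (981 − 730) / (log₂ 20 − log₂ 6) = 251 / (4.3219 − 2.5850) = 144.505 ms/bit
  a = 730 − 144.505 × 2.5850 = 356.460 ms
Then RT(3) = 356.460 + 144.505 × log₂ 3 = 356.460 + 144.505 × 1.5850 ≈ 585.495 ms.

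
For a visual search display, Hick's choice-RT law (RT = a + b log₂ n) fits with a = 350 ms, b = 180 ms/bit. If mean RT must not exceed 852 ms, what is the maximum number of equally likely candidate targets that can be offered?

6

180·log₂ n ≤ 852 − 350 = 502, giving log₂ n ≤ 2.7889 and n ≤ 6.911. The largest whole number is 6.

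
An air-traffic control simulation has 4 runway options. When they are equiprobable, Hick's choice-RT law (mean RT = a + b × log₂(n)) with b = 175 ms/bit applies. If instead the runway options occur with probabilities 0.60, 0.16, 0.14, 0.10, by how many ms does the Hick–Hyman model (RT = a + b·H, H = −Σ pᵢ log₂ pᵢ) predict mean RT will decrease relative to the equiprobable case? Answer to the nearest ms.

The RT saving is b·ΔH. Equiprobable H₀ = log₂(4) = 2.0000 bits; with the given probabilities H = 1.5945 bits.
b·(H₀ − H) = 175 × (2.0000 − 1.5945) = 70.96 ms.

71 ms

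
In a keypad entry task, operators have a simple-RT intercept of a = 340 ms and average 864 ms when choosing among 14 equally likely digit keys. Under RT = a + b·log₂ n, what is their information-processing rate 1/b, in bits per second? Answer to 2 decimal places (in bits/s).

7.27 bits/s

Choice component = 864 − 340 = 524 ms over log₂(14) = 3.8074 bits.
b = 524 / 3.8074 = 137.628 ms/bit, so 1/b = 7.266 bits/s.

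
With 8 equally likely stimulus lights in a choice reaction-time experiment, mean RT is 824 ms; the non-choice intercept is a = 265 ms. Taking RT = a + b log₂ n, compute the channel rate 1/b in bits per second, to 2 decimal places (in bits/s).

Choice component = 824 − 265 = 559 ms over log₂(8) = 3 bits.
b = 559 / 3 = 186.333 ms/bit, so 1/b = 5.367 bits/s.

5.37 bits/s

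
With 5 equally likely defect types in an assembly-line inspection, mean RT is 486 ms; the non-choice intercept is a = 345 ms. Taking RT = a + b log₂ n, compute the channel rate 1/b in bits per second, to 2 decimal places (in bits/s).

16.47 bits/s

b = (486 − 345)/log₂ 5 = 141/2.3219 = 60.725 ms per bit = 0.06073 s/bit; the reciprocal is 16.468 bits/s.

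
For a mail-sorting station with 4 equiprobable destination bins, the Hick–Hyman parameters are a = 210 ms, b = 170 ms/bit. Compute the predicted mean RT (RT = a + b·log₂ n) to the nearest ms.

550 ms

log₂(4) = 2 bits, so RT = 210 + 170 × 2 ≈ 550.000 ms.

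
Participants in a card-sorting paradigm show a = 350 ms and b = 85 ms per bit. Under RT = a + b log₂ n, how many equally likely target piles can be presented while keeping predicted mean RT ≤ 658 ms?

85·log₂ n ≤ 658 − 350 = 308, giving log₂ n ≤ 3.6235 and n ≤ 12.325. The largest whole number is 12.

12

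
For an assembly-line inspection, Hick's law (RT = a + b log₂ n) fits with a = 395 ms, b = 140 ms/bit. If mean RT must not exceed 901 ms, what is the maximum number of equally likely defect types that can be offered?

140·log₂ n ≤ 901 − 395 = 506, giving log₂ n ≤ 3.6143 and n ≤ 12.246. The largest whole number is 12.

12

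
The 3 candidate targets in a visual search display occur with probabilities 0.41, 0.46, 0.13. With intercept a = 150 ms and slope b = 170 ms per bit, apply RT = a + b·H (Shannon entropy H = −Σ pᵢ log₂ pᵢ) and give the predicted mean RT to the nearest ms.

H = 0.41·log₂(1/0.41) + 0.46·log₂(1/0.46) + 0.13·log₂(1/0.13) = 1.4254 bits.
RT = 150 + 170 × 1.4254 = 392.31 ms.

392 ms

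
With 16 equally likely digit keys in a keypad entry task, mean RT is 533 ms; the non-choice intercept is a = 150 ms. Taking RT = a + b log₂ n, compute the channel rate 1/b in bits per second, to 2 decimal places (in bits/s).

b = (533 − 150)/log₂ 16 = 383/4 = 95.750 ms per bit = 0.09575 s/bit; the reciprocal is 10.444 bits/s.

10.44 bits/s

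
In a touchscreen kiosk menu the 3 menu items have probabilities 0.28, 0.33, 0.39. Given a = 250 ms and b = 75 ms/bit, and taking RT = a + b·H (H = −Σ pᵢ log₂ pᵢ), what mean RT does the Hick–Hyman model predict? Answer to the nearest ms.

368 ms

H = 0.28·log₂(1/0.28) + 0.33·log₂(1/0.33) + 0.39·log₂(1/0.39) = 1.5718 bits.
RT = 250 + 75 × 1.5718 = 367.89 ms.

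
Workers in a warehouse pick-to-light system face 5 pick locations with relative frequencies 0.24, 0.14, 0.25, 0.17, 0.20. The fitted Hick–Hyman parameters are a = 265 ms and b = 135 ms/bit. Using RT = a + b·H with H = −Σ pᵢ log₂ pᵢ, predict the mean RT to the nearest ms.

574 ms

H = 0.24·log₂(1/0.24) + 0.14·log₂(1/0.14) + 0.25·log₂(1/0.25) + 0.17·log₂(1/0.17) + 0.20·log₂(1/0.20) = 2.2902 bits.
RT = 265 + 135 × 2.2902 = 574.18 ms.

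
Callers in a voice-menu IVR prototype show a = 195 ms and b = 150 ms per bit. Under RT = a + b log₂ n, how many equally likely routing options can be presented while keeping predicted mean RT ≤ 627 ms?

Set 195 + 150·log₂ n ≤ 627 → log₂ n ≤ (627 − 195)/150 = 2.8800.
So n ≤ 2^2.8800 = 7.362; the largest integer n is 7.

7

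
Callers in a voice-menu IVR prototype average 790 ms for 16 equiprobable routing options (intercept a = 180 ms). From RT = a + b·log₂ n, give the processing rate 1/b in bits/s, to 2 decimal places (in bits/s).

b = (790 − 180)/log₂ 16 = 610/4 = 152.500 ms per bit = 0.15250 s/bit; the reciprocal is 6.557 bits/s.

6.56 bits/s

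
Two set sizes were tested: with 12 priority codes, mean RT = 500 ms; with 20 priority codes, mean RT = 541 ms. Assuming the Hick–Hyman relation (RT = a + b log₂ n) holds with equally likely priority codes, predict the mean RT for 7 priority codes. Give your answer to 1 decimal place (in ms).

With log₂ n on the abscissa the relation is linear; from the two conditions:
  b = (541 − 500) / (log₂ 20 − log₂ 12) = 41 / (4.3219 − 3.5850) = 55.634 ms/bit
  a = 500 − 55.634 × 3.5850 = 300.556 ms
Then RT(7) = 300.556 + 55.634 × log₂ 7 = 300.556 + 55.634 × 2.8074 ≈ 456.739 ms.

456.7 ms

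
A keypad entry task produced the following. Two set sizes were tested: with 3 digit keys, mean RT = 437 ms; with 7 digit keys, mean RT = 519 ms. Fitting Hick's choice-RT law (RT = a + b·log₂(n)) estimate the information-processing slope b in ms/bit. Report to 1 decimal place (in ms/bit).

67.1 ms/bit

b = (RT₂ − RT₁)/(log₂ n₂ − log₂ n₁) = (519 − 437)/(2.8074 − 1.5850) = 67.082 ms/bit.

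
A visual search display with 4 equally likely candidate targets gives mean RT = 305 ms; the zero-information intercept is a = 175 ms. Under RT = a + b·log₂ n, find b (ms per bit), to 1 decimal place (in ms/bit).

b = (305 − 175) / log₂(4) = 130 / 2 = 65.000 ms/bit.

65.0 ms/bit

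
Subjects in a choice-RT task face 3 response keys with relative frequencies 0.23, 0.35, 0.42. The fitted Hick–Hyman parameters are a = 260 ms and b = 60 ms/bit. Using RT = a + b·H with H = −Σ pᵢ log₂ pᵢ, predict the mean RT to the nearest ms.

353 ms

H = 0.23·log₂(1/0.23) + 0.35·log₂(1/0.35) + 0.42·log₂(1/0.42) = 1.5434 bits.
RT = 260 + 60 × 1.5434 = 352.60 ms.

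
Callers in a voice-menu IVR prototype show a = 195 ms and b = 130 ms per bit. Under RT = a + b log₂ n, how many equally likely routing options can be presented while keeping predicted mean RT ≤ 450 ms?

Information budget: (450 − 195)/130 = 1.9615 bits, so n ≤ 2^1.9615 = 3.895 → at most 3.

3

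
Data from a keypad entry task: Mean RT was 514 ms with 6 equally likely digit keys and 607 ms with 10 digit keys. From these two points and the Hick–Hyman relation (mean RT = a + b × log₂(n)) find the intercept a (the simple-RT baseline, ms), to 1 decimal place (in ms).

187.8 ms

b = (RT₂ − RT₁)/(log₂ n₂ − log₂ n₁) = (607 − 514)/(3.3219 − 2.5850) = 126.193 ms/bit.
a = RT₁ − b·log₂ n₁ = 514 − 126.193 × 2.5850 = 187.795 ms.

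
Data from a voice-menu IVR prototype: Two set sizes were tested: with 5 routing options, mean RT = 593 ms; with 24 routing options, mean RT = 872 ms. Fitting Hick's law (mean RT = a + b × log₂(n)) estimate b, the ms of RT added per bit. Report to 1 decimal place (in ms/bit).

The slope on a log₂ axis is (872 − 593) / (4.5850 − 2.3219) = 123.286 ms/bit.

123.3 ms/bit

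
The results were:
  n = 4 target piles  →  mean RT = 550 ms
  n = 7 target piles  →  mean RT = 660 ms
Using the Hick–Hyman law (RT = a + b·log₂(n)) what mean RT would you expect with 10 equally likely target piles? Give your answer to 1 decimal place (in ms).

Solve the two-equation system in a and b:
  b = (660 − 550) / (log₂ 7 − log₂ 4) = 110 / (2.8074 − 2) = 136.247 ms/bit
  a = 550 − 136.247 × 2 = 277.505 ms
Then RT(10) = 277.505 + 136.247 × log₂ 10 = 277.505 + 136.247 × 3.3219 ≈ 730.109 ms.

730.1 ms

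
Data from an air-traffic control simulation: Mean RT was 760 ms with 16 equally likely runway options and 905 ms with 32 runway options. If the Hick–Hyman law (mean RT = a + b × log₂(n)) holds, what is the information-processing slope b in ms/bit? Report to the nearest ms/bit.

b = (RT₂ − RT₁)/(log₂ n₂ − log₂ n₁) = (905 − 760)/(5 − 4) = 145 ms/bit.

145 ms/bit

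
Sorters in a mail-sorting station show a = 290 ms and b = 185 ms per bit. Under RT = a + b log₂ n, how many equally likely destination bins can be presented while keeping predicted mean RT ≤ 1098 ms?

20

185·log₂ n ≤ 1098 − 290 = 808, giving log₂ n ≤ 4.3676 and n ≤ 20.643. The largest whole number is 20.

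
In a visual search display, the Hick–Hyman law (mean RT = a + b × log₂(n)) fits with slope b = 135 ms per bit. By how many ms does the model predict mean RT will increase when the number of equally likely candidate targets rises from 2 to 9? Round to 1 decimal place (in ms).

Only the slope matters, since a is common to both: ΔRT = b·log₂(n₂/n₁).
log₂(9) − log₂(2) = 3.1699 − 1 = 2.1699.
ΔRT = 135 × 2.1699 = 292.940 ms.

292.9 ms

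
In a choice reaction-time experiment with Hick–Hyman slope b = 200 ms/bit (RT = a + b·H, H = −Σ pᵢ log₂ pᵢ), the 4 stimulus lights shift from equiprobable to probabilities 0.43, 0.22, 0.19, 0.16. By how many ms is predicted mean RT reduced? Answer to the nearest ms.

24 ms

The RT saving is b·ΔH. Equiprobable H₀ = log₂(4) = 2.0000 bits; with the given probabilities H = 1.8824 bits.
b·(H₀ − H) = 200 × (2.0000 − 1.8824) = 23.52 ms.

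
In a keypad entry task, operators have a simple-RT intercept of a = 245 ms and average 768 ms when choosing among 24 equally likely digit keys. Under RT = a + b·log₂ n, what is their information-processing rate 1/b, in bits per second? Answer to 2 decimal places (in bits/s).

8.77 bits/s

Choice component = 768 − 245 = 523 ms over log₂(24) = 4.5850 bits.
b = 523 / 4.5850 = 114.069 ms/bit, so 1/b = 8.767 bits/s.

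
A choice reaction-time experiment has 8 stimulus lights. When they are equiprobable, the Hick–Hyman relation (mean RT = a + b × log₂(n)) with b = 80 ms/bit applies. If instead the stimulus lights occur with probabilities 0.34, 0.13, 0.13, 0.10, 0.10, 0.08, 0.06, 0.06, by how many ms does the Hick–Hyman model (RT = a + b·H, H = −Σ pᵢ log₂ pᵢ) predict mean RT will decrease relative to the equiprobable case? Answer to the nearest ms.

Equiprobable entropy H₀ = log₂ 8 = 3.0000 bits.
Skewed entropy H = −Σ pᵢ log₂ pᵢ = 2.7374 bits.
ΔRT = b·(H₀ − H) = 80 × 0.2626 = 21.01 ms.

21 ms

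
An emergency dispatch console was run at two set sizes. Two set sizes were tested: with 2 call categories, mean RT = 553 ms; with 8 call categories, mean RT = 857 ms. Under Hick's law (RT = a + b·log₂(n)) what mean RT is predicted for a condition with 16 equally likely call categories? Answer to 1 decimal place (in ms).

Fit slope and intercept:
  b = (857 − 553) / (log₂ 8 − log₂ 2) = 304 / (3 − 1) = 152.000 ms/bit
  a = 553 − 152.000 × 1 = 401.000 ms
Then RT(16) = 401.000 + 152.000 × log₂ 16 = 401.000 + 152.000 × 4 ≈ 1009.000 ms.

1009.0 ms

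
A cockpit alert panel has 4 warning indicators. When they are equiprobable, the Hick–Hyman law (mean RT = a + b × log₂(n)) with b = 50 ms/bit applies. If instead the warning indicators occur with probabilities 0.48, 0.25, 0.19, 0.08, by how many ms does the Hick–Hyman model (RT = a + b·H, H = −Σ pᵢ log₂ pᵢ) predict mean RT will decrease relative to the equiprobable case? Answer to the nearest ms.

Equiprobable entropy H₀ = log₂ 4 = 2.0000 bits.
Skewed entropy H = −Σ pᵢ log₂ pᵢ = 1.7550 bits.
ΔRT = b·(H₀ − H) = 50 × 0.2450 = 12.25 ms.

12 ms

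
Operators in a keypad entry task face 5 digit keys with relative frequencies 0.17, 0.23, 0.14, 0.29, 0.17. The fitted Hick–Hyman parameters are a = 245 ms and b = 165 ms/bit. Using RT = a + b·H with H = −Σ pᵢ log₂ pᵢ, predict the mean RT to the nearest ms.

620 ms

H = 0.17·log₂(1/0.17) + 0.23·log₂(1/0.23) + 0.14·log₂(1/0.14) + 0.29·log₂(1/0.29) + 0.17·log₂(1/0.17) = 2.2719 bits.
RT = 245 + 165 × 2.2719 = 619.86 ms.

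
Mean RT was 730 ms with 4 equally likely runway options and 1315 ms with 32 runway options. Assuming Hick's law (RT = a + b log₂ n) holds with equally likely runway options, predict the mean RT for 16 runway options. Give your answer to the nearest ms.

With log₂ n on the abscissa the relation is linear; from the two conditions:
  b = (1315 − 730) / (log₂ 32 − log₂ 4) = 585 / (5 − 2) = 195 ms/bit
  a = 730 − 195 × 2 = 340 ms
Then RT(16) = 340 + 195 × log₂ 16 = 340 + 195 × 4 ≈ 1120.000 ms.

1120 ms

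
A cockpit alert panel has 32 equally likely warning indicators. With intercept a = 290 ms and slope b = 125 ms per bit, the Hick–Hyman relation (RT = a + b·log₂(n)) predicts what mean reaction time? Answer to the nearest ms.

915 ms

log₂(32) = 5 bits, so RT = 290 + 125 × 5 ≈ 915.000 ms.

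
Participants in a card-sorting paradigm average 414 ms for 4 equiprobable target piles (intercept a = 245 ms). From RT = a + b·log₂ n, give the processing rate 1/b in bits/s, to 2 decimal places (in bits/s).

Choice component = 414 − 245 = 169 ms over log₂(4) = 2 bits.
b = 169 / 2 = 84.500 ms/bit, so 1/b = 11.834 bits/s.

11.83 bits/s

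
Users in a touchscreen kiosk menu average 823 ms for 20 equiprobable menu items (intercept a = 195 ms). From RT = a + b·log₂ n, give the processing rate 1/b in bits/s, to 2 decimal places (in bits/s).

Choice component = 823 − 195 = 628 ms over log₂(20) = 4.3219 bits.
b = 628 / 4.3219 = 145.306 ms/bit, so 1/b = 6.882 bits/s.

6.88 bits/s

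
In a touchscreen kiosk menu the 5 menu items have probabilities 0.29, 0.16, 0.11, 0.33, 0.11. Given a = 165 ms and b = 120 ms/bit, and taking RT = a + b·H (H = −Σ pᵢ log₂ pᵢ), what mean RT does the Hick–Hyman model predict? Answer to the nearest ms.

Entropy contributions −pᵢ log₂ pᵢ: 0.5179, 0.4230, 0.3503, 0.5278, 0.3503; sum H = 2.1693 bits.
RT = a + bH = 165 + 120·2.1693 = 425.32 ms.

425 ms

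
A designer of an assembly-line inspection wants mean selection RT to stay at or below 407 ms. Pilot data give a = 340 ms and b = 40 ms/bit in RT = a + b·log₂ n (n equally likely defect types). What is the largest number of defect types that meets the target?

40·log₂ n ≤ 407 − 340 = 67, giving log₂ n ≤ 1.6750 and n ≤ 3.193. The largest whole number is 3.

3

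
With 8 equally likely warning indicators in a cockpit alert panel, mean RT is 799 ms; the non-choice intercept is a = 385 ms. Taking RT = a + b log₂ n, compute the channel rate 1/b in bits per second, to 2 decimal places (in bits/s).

Choice component = 799 − 385 = 414 ms over log₂(8) = 3 bits.
b = 414 / 3 = 138.000 ms/bit, so 1/b = 7.246 bits/s.

7.25 bits/s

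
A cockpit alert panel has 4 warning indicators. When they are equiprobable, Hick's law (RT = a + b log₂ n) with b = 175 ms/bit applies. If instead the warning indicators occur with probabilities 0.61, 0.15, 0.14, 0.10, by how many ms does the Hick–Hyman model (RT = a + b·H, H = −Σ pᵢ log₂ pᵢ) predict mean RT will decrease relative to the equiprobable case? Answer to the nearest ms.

Equiprobable entropy H₀ = log₂ 4 = 2.0000 bits.
Skewed entropy H = −Σ pᵢ log₂ pᵢ = 1.5749 bits.
ΔRT = b·(H₀ − H) = 175 × 0.4251 = 74.40 ms.

74 ms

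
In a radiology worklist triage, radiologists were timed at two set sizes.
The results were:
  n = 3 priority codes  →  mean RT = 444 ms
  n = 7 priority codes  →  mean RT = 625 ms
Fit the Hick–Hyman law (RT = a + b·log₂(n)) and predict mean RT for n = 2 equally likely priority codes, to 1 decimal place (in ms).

357.4 ms

RT is linear in log₂ n, so two points fix the line:
  b = (625 − 444) / (log₂ 7 − log₂ 3) = 181 / (2.8074 − 1.5850) = 148.070 ms/bit
  a = 444 − 148.070 × 1.5850 = 209.314 ms
Then RT(2) = 209.314 + 148.070 × log₂ 2 = 209.314 + 148.070 × 1 ≈ 357.384 ms.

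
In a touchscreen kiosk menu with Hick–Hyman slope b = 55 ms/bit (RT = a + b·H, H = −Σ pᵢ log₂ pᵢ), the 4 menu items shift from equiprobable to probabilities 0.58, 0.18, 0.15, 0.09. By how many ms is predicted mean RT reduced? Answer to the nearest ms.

The RT saving is b·ΔH. Equiprobable H₀ = log₂(4) = 2.0000 bits; with the given probabilities H = 1.6243 bits.
b·(H₀ − H) = 55 × (2.0000 − 1.6243) = 20.66 ms.

21 ms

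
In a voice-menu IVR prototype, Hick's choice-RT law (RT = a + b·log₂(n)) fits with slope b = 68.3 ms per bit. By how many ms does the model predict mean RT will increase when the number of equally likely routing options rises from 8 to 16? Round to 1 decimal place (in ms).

68.3 ms

The intercept a cancels: ΔRT = b·(log₂ n₂ − log₂ n₁) = b·log₂(n₂/n₁).
log₂(16) − log₂(8) = log₂(16/8) = log₂(2) = 1.
ΔRT = 68.3 × 1.0000 = 68.300 ms.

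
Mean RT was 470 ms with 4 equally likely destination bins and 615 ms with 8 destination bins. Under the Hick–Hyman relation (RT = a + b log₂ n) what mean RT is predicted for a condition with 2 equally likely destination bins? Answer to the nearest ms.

325 ms

Fit slope and intercept:
  b = (615 − 470) / (log₂ 8 − log₂ 4) = 145 / (3 − 2) = 145 ms/bit
  a = 470 − 145 × 2 = 180 ms
Then RT(2) = 180 + 145 × log₂ 2 = 180 + 145 × 1 ≈ 325.000 ms.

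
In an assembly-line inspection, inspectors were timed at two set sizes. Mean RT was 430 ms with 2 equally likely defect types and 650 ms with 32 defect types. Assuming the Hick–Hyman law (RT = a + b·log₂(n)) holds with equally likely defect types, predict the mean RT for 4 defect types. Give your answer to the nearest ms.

RT is linear in log₂ n, so two points fix the line:
  b = (650 − 430) / (log₂ 32 − log₂ 2) = 220 / (5 − 1) = 55 ms/bit
  a = 430 − 55 × 1 = 375 ms
Then RT(4) = 375 + 55 × log₂ 4 = 375 + 55 × 2 ≈ 485.000 ms.

485 ms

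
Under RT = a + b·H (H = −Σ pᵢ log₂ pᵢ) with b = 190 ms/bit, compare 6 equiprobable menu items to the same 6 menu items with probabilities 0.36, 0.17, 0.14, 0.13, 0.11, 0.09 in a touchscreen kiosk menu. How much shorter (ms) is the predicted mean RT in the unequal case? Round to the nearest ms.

34 ms

The RT saving is b·ΔH. Equiprobable H₀ = log₂(6) = 2.5850 bits; with the given probabilities H = 2.4079 bits.
b·(H₀ − H) = 190 × (2.5850 − 2.4079) = 33.64 ms.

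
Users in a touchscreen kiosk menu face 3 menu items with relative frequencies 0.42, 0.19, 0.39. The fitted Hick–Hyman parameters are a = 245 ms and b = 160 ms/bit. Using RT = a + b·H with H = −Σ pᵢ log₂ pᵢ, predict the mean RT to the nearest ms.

H = 0.42·log₂(1/0.42) + 0.19·log₂(1/0.19) + 0.39·log₂(1/0.39) = 1.5107 bits.
RT = 245 + 160 × 1.5107 = 486.71 ms.

487 ms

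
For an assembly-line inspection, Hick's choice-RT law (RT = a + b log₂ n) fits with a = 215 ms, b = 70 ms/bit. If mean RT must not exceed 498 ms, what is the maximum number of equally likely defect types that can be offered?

16

Set 215 + 70·log₂ n ≤ 498 → log₂ n ≤ (498 − 215)/70 = 4.0429.
So n ≤ 2^4.0429 = 16.482; the largest integer n is 16.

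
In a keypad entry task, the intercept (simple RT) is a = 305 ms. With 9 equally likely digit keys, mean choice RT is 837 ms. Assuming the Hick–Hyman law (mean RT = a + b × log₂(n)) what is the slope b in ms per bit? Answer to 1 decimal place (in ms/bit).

b = (837 − 305) / log₂(9) = 532 / 3.1699 = 167.827 ms/bit.

167.8 ms/bit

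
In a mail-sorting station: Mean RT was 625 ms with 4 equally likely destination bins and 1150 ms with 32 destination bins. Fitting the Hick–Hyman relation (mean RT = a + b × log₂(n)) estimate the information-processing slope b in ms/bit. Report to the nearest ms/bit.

The slope on a log₂ axis is (1150 − 625) / (5 − 2) = 175 ms/bit.

175 ms/bit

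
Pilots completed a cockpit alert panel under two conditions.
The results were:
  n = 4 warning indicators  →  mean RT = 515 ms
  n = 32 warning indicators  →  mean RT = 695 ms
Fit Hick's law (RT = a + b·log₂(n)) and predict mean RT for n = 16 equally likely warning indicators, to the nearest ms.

635 ms

RT is linear in log₂ n, so two points fix the line:
  b = (695 − 515) / (log₂ 32 − log₂ 4) = 180 / (5 − 2) = 60 ms/bit
  a = 515 − 60 × 2 = 395 ms
Then RT(16) = 395 + 60 × log₂ 16 = 395 + 60 × 4 ≈ 635.000 ms.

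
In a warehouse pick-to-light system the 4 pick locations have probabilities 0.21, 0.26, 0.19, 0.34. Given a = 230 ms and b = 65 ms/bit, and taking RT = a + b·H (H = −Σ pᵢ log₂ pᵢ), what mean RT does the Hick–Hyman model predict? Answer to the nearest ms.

Entropy contributions −pᵢ log₂ pᵢ: 0.4728, 0.5053, 0.4552, 0.5292; sum H = 1.9625 bits.
RT = a + bH = 230 + 65·1.9625 = 357.56 ms.

358 ms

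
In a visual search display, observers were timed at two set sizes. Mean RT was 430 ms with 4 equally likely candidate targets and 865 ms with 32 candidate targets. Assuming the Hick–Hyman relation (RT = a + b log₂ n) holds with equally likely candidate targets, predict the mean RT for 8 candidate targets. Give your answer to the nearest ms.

575 ms

RT is linear in log₂ n, so two points fix the line:
  b = (865 − 430) / (log₂ 32 − log₂ 4) = 435 / (5 − 2) = 145 ms/bit
  a = 430 − 145 × 2 = 140 ms
Then RT(8) = 140 + 145 × log₂ 8 = 140 + 145 × 3 ≈ 575.000 ms.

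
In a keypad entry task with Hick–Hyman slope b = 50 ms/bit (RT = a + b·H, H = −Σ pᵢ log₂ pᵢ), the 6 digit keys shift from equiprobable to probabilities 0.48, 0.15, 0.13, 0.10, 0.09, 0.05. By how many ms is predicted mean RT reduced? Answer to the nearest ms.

The RT saving is b·ΔH. Equiprobable H₀ = log₂(6) = 2.5850 bits; with the given probabilities H = 2.1624 bits.
b·(H₀ − H) = 50 × (2.5850 − 2.1624) = 21.13 ms.

21 ms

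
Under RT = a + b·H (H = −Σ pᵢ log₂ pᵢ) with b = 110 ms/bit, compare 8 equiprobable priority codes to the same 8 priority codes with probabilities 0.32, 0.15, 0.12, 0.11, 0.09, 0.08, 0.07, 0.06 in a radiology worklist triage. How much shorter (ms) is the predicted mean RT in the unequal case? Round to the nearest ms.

25 ms

The RT saving is b·ΔH. Equiprobable H₀ = log₂(8) = 3.0000 bits; with the given probabilities H = 2.7702 bits.
b·(H₀ − H) = 110 × (3.0000 − 2.7702) = 25.28 ms.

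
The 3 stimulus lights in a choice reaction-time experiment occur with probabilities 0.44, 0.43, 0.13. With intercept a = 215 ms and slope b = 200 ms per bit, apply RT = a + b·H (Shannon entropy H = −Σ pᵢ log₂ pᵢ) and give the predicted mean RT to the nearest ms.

H = 0.44·log₂(1/0.44) + 0.43·log₂(1/0.43) + 0.13·log₂(1/0.13) = 1.4274 bits.
RT = 215 + 200 × 1.4274 = 500.47 ms.

500 ms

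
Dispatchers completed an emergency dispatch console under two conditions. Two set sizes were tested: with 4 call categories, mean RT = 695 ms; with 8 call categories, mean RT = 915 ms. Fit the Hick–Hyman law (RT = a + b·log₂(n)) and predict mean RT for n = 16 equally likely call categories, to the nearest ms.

With log₂ n on the abscissa the relation is linear; from the two conditions:
  b = (915 − 695) / (log₂ 8 − log₂ 4) = 220 / (3 − 2) = 220 ms/bit
  a = 695 − 220 × 2 = 255 ms
Then RT(16) = 255 + 220 × log₂ 16 = 255 + 220 × 4 ≈ 1135.000 ms.

1135 ms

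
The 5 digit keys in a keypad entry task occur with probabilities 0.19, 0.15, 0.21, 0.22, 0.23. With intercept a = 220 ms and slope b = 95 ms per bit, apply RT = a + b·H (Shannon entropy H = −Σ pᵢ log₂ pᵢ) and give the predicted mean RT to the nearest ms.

H = 0.19·log₂(1/0.19) + 0.15·log₂(1/0.15) + 0.21·log₂(1/0.21) + 0.22·log₂(1/0.22) + 0.23·log₂(1/0.23) = 2.3068 bits.
RT = 220 + 95 × 2.3068 = 439.15 ms.

439 ms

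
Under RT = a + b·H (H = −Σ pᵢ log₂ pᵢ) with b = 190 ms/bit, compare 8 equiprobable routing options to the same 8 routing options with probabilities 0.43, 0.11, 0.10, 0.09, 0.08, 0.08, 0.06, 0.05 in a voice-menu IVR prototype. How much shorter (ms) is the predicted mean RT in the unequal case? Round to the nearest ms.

83 ms

Equiprobable entropy H₀ = log₂ 8 = 3.0000 bits.
Skewed entropy H = −Σ pᵢ log₂ pᵢ = 2.5613 bits.
ΔRT = b·(H₀ − H) = 190 × 0.4387 = 83.34 ms.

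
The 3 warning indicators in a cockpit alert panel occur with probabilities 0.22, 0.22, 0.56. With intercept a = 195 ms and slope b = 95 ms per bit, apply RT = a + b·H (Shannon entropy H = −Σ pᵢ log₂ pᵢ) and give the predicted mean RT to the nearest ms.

331 ms

H = 0.22·log₂(1/0.22) + 0.22·log₂(1/0.22) + 0.56·log₂(1/0.56) = 1.4296 bits.
RT = 195 + 95 × 1.4296 = 330.81 ms.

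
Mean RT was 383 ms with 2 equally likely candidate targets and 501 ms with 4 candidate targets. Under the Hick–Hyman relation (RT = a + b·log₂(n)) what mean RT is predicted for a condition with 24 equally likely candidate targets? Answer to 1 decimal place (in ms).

Fit slope and intercept:
  b = (501 − 383) / (log₂ 4 − log₂ 2) = 118 / (2 − 1) = 118.000 ms/bit
  a = 383 − 118.000 × 1 = 265.000 ms
Then RT(24) = 265.000 + 118.000 × log₂ 24 = 265.000 + 118.000 × 4.5850 ≈ 806.026 ms.

806.0 ms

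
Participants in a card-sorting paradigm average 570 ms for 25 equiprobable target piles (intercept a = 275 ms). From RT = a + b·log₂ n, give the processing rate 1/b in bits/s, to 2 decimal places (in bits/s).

Choice component = 570 − 275 = 295 ms over log₂(25) = 4.6439 bits.
b = 295 / 4.6439 = 63.525 ms/bit, so 1/b = 15.742 bits/s.

15.74 bits/s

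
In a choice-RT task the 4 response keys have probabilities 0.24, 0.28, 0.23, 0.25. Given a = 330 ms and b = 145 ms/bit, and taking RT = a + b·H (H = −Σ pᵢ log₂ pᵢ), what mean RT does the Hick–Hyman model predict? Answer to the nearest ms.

Entropy contributions −pᵢ log₂ pᵢ: 0.4941, 0.5142, 0.4877, 0.5000; sum H = 1.9960 bits.
RT = a + bH = 330 + 145·1.9960 = 619.42 ms.

619 ms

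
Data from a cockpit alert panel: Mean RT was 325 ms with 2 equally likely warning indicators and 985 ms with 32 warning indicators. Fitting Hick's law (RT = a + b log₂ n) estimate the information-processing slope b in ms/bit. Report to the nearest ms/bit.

b = (RT₂ − RT₁)/(log₂ n₂ − log₂ n₁) = (985 − 325)/(5 − 1) = 165 ms/bit.

165 ms/bit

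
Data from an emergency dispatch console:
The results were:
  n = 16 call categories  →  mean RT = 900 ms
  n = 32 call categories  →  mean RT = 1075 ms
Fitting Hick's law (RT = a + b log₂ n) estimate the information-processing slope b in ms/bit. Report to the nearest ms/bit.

175 ms/bit

The slope on a log₂ axis is (1075 − 900) / (5 − 4) = 175 ms/bit.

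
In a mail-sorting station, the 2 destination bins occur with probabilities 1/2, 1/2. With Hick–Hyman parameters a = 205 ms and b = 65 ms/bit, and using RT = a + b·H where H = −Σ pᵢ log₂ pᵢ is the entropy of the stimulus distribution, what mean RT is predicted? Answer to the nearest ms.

H = −Σ pᵢ log₂ pᵢ = 0.5·1 + 0.5·1 = 1.000 bits.
RT = 205 + 65 × 1.000 = 270.00 ms.

270 ms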